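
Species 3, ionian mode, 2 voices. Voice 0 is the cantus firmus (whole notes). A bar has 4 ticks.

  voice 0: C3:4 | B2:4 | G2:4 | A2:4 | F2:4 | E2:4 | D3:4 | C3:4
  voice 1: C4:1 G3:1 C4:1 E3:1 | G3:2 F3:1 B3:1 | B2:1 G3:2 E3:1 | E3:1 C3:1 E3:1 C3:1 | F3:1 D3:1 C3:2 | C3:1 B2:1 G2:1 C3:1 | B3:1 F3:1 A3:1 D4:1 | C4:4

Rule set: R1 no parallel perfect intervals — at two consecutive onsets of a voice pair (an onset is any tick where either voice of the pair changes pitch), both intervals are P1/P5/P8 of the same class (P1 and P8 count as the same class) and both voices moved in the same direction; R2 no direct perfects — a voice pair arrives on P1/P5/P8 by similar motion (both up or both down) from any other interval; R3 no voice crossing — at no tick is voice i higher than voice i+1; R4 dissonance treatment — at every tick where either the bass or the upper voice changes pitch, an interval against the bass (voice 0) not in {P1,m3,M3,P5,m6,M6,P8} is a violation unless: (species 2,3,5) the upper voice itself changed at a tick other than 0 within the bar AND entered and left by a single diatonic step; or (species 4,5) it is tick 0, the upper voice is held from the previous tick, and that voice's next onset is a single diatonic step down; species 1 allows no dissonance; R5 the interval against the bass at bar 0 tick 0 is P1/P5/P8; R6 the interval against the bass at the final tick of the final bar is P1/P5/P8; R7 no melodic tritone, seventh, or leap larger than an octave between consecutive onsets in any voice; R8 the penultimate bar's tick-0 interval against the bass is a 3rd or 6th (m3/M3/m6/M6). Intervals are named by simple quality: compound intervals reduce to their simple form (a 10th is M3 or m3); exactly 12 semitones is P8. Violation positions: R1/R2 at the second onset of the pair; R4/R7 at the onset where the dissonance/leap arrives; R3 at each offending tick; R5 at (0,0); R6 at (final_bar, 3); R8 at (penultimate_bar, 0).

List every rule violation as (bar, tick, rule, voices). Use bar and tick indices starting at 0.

bar 0: v0=C3 v1=C4 downbeat P8
bar 1: v0=B2 v1=G3 downbeat m6
bar 2: v0=G2 v1=B2 downbeat M3
bar 3: v0=A2 v1=E3 downbeat P5
bar 4: v0=F2 v1=F3 downbeat P8
bar 5: v0=E2 v1=C3 downbeat m6
bar 6: v0=D3 v1=B3 downbeat M6
bar 7: v0=C3 v1=C4 downbeat P8
  -> R4 @ bar 1 tick 2 v(0, 1): B2/F3 TT untreated
  -> R7 @ bar 1 tick 3 v(1,): F3->B3 leap 6st
  -> R7 @ bar 6 tick 0 v(0,): E2->D3 leap 10st
  -> R7 @ bar 6 tick 0 v(1,): C3->B3 leap 11st
  -> R7 @ bar 6 tick 1 v(1,): B3->F3 leap 6st
  -> R1 @ bar 7 tick 0 v(0, 1): D3/D4 P8 -> C3/C4 P8 similar

(1, 2, R4, (0, 1))
(1, 3, R7, (1,))
(6, 0, R7, (0,))
(6, 0, R7, (1,))
(6, 1, R7, (1,))
(7, 0, R1, (0, 1))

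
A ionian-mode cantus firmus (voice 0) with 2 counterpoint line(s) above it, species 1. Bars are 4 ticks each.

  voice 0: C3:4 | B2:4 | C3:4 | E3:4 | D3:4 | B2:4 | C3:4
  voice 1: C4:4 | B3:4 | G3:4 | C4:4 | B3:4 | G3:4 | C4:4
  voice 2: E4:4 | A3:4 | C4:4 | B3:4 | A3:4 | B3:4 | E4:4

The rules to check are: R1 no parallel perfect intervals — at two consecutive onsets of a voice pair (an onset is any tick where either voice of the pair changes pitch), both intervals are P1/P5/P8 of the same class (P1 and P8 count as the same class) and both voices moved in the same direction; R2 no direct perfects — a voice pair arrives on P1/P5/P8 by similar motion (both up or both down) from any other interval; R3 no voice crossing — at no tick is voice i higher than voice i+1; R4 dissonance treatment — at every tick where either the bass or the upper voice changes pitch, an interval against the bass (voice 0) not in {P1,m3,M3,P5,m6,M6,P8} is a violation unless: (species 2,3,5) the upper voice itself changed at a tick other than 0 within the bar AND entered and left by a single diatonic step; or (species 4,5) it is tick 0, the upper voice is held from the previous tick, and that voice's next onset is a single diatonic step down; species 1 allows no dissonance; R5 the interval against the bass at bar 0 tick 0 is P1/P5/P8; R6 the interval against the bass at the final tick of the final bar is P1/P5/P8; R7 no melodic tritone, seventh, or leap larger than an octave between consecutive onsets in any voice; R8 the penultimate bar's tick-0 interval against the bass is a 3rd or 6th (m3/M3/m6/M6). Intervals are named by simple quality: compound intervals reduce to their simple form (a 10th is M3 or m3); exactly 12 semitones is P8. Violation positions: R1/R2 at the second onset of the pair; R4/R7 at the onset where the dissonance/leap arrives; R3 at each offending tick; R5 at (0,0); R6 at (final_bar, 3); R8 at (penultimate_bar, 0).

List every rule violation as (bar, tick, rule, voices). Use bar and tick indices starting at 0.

bar 0: v0=C3 v1=C4 v2=E4 downbeat M3
bar 1: v0=B2 v1=B3 v2=A3 downbeat m7
bar 2: v0=C3 v1=G3 v2=C4 downbeat P8
bar 3: v0=E3 v1=C4 v2=B3 downbeat P5
bar 4: v0=D3 v1=B3 v2=A3 downbeat P5
bar 5: v0=B2 v1=G3 v2=B3 downbeat P8
bar 6: v0=C3 v1=C4 v2=E4 downbeat M3
  -> R5 @ bar 0 tick 0 v(0, 2): opens on M3
  -> R1 @ bar 1 tick 0 v(0, 1): C3/C4 P8 -> B2/B3 P8 similar
  -> R3 @ bar 1 tick 0 v(1, 2): B3 above A3
  -> R4 @ bar 1 tick 0 v(0, 2): B2/A3 m7 untreated
  -> R3 @ bar 1 tick 1 v(1, 2): B3 above A3
  -> R3 @ bar 1 tick 2 v(1, 2): B3 above A3
  -> R3 @ bar 1 tick 3 v(1, 2): B3 above A3
  -> R2 @ bar 2 tick 0 v(0, 2): B2/A3 m7 -> C3/C4 P8 similar
  -> R3 @ bar 3 tick 0 v(1, 2): C4 above B3
  -> R3 @ bar 3 tick 1 v(1, 2): C4 above B3
  -> R3 @ bar 3 tick 2 v(1, 2): C4 above B3
  -> R3 @ bar 3 tick 3 v(1, 2): C4 above B3
  -> R1 @ bar 4 tick 0 v(0, 2): E3/B3 P5 -> D3/A3 P5 similar
  -> R3 @ bar 4 tick 0 v(1, 2): B3 above A3
  -> R3 @ bar 4 tick 1 v(1, 2): B3 above A3
  -> R3 @ bar 4 tick 2 v(1, 2): B3 above A3
  -> R3 @ bar 4 tick 3 v(1, 2): B3 above A3
  -> R8 @ bar 5 tick 0 v(0, 2): penult P8 not 3rd/6th
  -> R2 @ bar 6 tick 0 v(0, 1): B2/G3 m6 -> C3/C4 P8 similar
  -> R6 @ bar 6 tick 3 v(0, 2): closes on M3

(0, 0, R5, (0, 2))
(1, 0, R1, (0, 1))
(1, 0, R3, (1, 2))
(1, 0, R4, (0, 2))
(1, 1, R3, (1, 2))
(1, 2, R3, (1, 2))
(1, 3, R3, (1, 2))
(2, 0, R2, (0, 2))
(3, 0, R3, (1, 2))
(3, 1, R3, (1, 2))
(3, 2, R3, (1, 2))
(3, 3, R3, (1, 2))
(4, 0, R1, (0, 2))
(4, 0, R3, (1, 2))
(4, 1, R3, (1, 2))
(4, 2, R3, (1, 2))
(4, 3, R3, (1, 2))
(5, 0, R8, (0, 2))
(6, 0, R2, (0, 1))
(6, 3, R6, (0, 2))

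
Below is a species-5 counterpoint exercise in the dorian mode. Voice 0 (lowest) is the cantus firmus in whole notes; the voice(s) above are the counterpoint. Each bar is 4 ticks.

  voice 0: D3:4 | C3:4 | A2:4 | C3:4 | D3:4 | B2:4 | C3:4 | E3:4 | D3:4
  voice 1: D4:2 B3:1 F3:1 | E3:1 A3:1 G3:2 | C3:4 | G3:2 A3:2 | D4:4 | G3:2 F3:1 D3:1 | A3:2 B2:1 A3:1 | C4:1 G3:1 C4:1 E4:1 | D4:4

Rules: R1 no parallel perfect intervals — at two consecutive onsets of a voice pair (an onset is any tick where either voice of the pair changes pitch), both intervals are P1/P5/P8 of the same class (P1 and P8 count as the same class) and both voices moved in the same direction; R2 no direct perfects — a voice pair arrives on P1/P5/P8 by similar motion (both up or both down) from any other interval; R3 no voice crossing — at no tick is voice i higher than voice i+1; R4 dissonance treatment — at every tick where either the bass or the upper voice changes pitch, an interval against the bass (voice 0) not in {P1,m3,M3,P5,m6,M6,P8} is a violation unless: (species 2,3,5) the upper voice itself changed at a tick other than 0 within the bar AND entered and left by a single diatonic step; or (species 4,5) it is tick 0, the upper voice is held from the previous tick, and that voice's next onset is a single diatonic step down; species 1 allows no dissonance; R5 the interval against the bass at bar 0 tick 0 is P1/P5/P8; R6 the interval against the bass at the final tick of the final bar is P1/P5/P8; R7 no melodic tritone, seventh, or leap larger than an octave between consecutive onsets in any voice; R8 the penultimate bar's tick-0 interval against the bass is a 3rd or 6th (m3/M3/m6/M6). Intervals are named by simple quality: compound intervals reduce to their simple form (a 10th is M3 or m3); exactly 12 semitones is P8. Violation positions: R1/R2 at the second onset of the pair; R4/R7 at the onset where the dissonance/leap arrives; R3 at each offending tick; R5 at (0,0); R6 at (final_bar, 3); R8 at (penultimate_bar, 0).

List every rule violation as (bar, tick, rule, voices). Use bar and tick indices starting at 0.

(0, 3, R7, (1,))
(3, 0, R2, (0, 1))
(4, 0, R2, (0, 1))
(5, 2, R4, (0, 1))
(6, 2, R3, (0, 1))
(6, 2, R4, (0, 1))
(6, 2, R7, (1,))
(6, 3, R7, (1,))
(8, 0, R1, (0, 1))

bar 0: v0=D3 v1=D4 downbeat P8
bar 1: v0=C3 v1=E3 downbeat M3
bar 2: v0=A2 v1=C3 downbeat m3
bar 3: v0=C3 v1=G3 downbeat P5
bar 4: v0=D3 v1=D4 downbeat P8
bar 5: v0=B2 v1=G3 downbeat m6
bar 6: v0=C3 v1=A3 downbeat M6
bar 7: v0=E3 v1=C4 downbeat m6
bar 8: v0=D3 v1=D4 downbeat P8
  -> R7 @ bar 0 tick 3 v(1,): B3->F3 leap 6st
  -> R2 @ bar 3 tick 0 v(0, 1): A2/C3 m3 -> C3/G3 P5 similar
  -> R2 @ bar 4 tick 0 v(0, 1): C3/A3 M6 -> D3/D4 P8 similar
  -> R4 @ bar 5 tick 2 v(0, 1): B2/F3 TT untreated
  -> R3 @ bar 6 tick 2 v(0, 1): C3 above B2
  -> R4 @ bar 6 tick 2 v(0, 1): C3/B2 m2 untreated
  -> R7 @ bar 6 tick 2 v(1,): A3->B2 leap 10st
  -> R7 @ bar 6 tick 3 v(1,): B2->A3 leap 10st
  -> R1 @ bar 8 tick 0 v(0, 1): E3/E4 P8 -> D3/D4 P8 similar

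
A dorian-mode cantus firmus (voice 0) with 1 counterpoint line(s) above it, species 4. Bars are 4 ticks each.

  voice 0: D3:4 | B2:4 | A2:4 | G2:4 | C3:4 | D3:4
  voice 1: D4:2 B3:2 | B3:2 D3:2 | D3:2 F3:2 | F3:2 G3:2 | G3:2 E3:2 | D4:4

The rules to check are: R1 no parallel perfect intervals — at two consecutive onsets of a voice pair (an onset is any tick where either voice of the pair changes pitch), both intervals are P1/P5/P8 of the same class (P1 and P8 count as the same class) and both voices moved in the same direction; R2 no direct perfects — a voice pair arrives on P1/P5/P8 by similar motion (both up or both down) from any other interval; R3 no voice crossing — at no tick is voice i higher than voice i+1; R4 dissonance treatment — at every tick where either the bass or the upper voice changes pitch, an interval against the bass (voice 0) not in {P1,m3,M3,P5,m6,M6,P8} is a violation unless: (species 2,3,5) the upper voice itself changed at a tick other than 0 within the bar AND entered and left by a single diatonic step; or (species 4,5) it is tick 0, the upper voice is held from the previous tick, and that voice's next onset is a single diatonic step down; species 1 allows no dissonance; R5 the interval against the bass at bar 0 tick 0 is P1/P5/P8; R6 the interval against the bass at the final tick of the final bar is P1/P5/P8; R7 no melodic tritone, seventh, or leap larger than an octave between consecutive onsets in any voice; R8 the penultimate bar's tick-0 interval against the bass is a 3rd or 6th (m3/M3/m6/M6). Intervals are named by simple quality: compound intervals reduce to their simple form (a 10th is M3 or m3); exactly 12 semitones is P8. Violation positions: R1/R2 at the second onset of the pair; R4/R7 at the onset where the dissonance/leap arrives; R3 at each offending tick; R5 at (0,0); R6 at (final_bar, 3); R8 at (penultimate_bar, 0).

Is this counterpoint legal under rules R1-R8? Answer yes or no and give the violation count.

No (5 violations)

bar 0: v0=D3 v1=D4 (P8)
bar 1: v0=B2 v1=B3 (P8)
bar 2: v0=A2 v1=D3 (P4)
bar 3: v0=G2 v1=F3 (m7)
bar 4: v0=C3 v1=G3 (P5)
bar 5: v0=D3 v1=D4 (P8)
  R4 @ bar2.0: A2/D3 P4 untreated
  R4 @ bar3.0: G2/F3 m7 untreated
  R8 @ bar4.0: penult P5 not 3rd/6th
  R2 @ bar5.0: C3/E3 M3 -> D3/D4 P8 similar
  R7 @ bar5.0: E3->D4 leap 10st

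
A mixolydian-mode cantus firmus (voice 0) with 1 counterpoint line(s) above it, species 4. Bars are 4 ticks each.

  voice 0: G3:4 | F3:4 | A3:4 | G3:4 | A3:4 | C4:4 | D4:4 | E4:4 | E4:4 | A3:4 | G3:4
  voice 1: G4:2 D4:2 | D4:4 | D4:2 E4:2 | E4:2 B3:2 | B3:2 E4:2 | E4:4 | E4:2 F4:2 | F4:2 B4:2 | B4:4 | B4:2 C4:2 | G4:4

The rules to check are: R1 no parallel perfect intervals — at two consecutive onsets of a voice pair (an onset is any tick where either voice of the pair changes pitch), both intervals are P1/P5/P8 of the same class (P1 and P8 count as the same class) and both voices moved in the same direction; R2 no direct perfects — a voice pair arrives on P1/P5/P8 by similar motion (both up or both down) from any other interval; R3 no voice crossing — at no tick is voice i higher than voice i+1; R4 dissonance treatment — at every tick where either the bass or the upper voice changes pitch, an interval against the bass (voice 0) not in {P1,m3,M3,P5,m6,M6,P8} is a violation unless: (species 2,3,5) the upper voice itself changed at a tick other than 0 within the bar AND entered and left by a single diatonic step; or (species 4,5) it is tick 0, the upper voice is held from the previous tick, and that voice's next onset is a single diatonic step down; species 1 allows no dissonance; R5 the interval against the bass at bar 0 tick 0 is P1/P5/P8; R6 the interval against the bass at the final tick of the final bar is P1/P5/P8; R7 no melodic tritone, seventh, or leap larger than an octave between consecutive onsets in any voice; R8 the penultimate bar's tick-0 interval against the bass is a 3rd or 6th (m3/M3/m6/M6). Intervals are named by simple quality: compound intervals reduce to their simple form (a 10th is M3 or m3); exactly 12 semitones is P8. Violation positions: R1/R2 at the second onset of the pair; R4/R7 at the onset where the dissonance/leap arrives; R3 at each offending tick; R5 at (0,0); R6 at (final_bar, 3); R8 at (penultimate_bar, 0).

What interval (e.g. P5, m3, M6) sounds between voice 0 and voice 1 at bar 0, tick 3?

P5

voice 0=G3 voice 1=D4 -> P5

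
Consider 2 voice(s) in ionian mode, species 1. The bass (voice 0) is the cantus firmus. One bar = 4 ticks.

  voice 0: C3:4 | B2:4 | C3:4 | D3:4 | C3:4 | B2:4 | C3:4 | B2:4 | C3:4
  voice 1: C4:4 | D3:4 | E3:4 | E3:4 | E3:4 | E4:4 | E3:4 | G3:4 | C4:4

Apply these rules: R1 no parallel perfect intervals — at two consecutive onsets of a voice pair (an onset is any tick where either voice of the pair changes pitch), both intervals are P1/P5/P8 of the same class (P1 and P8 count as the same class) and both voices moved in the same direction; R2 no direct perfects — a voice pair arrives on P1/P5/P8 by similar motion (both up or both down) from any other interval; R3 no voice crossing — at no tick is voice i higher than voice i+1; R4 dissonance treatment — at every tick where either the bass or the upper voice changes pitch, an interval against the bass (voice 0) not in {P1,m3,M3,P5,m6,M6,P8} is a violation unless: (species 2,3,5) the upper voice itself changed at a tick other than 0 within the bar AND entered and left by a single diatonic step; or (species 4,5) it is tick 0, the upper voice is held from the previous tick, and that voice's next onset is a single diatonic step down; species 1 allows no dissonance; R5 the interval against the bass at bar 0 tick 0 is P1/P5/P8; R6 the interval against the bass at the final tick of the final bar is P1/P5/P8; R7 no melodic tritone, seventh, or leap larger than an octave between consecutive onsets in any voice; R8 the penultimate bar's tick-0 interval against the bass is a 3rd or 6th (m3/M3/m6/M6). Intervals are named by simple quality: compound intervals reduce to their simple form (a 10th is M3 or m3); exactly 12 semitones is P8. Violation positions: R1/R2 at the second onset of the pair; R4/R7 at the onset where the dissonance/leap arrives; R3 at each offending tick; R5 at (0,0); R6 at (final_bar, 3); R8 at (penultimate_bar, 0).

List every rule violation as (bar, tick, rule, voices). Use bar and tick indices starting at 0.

(1, 0, R7, (1,))
(3, 0, R4, (0, 1))
(5, 0, R4, (0, 1))
(8, 0, R2, (0, 1))

bar 0: v0=C3 v1=C4 downbeat P8
bar 1: v0=B2 v1=D3 downbeat m3
bar 2: v0=C3 v1=E3 downbeat M3
bar 3: v0=D3 v1=E3 downbeat M2
bar 4: v0=C3 v1=E3 downbeat M3
bar 5: v0=B2 v1=E4 downbeat P4
bar 6: v0=C3 v1=E3 downbeat M3
bar 7: v0=B2 v1=G3 downbeat m6
bar 8: v0=C3 v1=C4 downbeat P8
  -> R7 @ bar 1 tick 0 v(1,): C4->D3 leap 10st
  -> R4 @ bar 3 tick 0 v(0, 1): D3/E3 M2 untreated
  -> R4 @ bar 5 tick 0 v(0, 1): B2/E4 P4 untreated
  -> R2 @ bar 8 tick 0 v(0, 1): B2/G3 m6 -> C3/C4 P8 similar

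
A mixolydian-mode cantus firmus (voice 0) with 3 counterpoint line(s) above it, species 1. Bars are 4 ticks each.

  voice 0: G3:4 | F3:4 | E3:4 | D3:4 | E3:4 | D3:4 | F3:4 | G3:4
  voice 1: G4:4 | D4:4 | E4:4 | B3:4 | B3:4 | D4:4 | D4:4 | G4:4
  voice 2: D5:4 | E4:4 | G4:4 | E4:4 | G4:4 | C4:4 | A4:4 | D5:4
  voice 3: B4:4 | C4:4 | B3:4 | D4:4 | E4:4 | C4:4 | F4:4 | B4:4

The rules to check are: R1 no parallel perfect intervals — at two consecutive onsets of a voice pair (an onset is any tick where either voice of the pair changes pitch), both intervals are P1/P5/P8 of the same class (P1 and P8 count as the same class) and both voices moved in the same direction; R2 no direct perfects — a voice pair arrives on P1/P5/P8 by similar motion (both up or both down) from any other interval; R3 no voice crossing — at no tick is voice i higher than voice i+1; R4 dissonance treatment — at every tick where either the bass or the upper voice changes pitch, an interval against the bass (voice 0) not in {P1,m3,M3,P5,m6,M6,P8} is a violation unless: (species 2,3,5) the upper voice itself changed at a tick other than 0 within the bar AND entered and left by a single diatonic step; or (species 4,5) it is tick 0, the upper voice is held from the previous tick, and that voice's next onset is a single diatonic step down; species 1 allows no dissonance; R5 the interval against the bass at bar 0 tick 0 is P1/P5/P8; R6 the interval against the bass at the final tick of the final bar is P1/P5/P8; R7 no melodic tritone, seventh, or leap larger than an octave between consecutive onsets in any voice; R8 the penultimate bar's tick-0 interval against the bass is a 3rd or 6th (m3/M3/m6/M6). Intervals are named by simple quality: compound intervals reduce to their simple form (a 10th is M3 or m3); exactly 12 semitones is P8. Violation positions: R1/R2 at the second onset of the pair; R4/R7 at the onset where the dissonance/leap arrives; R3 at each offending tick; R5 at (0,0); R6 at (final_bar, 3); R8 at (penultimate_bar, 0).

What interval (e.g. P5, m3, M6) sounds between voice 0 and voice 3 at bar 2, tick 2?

voice 0=E3 voice 3=B3 -> P5

P5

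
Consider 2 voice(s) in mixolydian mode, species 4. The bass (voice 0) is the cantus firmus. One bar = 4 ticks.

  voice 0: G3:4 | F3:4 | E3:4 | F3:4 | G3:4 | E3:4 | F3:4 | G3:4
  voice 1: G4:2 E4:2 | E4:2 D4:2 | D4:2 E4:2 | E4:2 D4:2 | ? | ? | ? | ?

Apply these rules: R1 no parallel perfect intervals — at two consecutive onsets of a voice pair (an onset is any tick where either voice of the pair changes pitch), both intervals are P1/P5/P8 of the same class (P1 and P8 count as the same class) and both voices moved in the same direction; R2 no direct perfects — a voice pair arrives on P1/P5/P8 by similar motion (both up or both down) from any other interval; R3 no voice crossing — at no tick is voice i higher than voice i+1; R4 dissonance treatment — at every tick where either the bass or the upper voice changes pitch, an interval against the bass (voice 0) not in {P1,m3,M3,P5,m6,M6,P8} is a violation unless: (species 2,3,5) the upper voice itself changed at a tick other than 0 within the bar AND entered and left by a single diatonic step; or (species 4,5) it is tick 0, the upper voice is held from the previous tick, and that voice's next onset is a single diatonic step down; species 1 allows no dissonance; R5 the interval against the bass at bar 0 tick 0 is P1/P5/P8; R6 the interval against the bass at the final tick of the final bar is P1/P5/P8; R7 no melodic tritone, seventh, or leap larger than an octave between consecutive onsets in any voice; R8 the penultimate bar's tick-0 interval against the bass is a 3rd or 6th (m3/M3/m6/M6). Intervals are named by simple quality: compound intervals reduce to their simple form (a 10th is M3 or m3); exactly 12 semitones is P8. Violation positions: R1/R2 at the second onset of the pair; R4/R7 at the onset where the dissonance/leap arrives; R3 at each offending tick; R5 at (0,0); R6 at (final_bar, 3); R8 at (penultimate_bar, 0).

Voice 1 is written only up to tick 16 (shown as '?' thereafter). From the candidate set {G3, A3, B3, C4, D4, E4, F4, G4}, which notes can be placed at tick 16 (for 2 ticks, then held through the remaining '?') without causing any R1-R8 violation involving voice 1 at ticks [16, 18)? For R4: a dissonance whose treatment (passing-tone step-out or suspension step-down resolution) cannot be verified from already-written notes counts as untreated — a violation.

G3: legal
A3: violates R4
B3: legal
C4: violates R4
D4: legal
E4: legal
F4: violates R4
G4: violates R2

{B3, D4, E4, G3}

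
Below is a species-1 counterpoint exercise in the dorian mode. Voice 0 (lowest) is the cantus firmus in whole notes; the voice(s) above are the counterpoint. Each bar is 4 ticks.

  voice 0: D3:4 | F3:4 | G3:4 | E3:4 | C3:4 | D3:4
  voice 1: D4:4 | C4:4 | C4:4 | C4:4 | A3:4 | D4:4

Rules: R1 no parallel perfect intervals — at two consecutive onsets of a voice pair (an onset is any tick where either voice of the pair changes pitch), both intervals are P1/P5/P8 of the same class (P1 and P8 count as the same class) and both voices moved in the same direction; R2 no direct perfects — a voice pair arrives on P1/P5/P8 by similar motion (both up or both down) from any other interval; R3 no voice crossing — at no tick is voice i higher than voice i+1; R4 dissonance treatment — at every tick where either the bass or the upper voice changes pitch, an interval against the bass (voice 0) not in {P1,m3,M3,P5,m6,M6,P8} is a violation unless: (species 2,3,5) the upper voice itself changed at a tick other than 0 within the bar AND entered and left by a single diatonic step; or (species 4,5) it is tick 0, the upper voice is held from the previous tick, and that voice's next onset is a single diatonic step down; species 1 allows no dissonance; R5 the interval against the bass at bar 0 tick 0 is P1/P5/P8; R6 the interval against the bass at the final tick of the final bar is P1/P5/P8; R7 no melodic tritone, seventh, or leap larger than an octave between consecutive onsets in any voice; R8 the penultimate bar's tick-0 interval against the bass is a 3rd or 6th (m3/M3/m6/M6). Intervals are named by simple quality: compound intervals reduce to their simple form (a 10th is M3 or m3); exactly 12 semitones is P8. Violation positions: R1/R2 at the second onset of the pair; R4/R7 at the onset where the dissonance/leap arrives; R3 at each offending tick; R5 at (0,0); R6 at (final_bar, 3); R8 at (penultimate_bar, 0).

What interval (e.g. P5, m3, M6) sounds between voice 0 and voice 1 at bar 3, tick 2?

m6

voice 0=E3 voice 1=C4 -> m6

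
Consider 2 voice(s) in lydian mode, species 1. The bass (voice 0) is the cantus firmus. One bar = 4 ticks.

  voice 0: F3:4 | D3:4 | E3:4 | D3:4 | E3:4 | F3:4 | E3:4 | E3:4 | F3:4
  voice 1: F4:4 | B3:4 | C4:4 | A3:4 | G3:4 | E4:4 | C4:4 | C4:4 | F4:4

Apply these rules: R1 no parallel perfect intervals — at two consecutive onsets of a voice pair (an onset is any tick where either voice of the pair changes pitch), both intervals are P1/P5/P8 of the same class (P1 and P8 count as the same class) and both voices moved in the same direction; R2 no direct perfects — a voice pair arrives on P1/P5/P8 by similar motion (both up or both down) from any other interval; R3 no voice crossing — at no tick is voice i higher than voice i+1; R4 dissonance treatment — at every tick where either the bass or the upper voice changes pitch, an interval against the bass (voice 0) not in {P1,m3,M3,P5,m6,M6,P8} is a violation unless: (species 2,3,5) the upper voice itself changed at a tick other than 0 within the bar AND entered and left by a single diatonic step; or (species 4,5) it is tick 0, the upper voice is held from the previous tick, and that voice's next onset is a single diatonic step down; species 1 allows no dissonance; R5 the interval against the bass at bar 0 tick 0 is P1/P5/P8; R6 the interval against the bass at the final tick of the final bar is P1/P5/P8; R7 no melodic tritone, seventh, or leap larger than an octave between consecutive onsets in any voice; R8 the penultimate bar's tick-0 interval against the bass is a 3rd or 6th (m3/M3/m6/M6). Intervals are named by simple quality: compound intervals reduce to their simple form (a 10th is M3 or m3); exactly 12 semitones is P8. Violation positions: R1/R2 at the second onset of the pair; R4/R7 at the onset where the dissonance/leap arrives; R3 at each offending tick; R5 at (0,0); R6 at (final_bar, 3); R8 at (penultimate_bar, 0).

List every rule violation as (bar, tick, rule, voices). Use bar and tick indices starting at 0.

(1, 0, R7, (1,))
(3, 0, R2, (0, 1))
(5, 0, R4, (0, 1))
(8, 0, R2, (0, 1))

bar 0: v0=F3 v1=F4 downbeat P8
bar 1: v0=D3 v1=B3 downbeat M6
bar 2: v0=E3 v1=C4 downbeat m6
bar 3: v0=D3 v1=A3 downbeat P5
bar 4: v0=E3 v1=G3 downbeat m3
bar 5: v0=F3 v1=E4 downbeat M7
bar 6: v0=E3 v1=C4 downbeat m6
bar 7: v0=E3 v1=C4 downbeat m6
bar 8: v0=F3 v1=F4 downbeat P8
  -> R7 @ bar 1 tick 0 v(1,): F4->B3 leap 6st
  -> R2 @ bar 3 tick 0 v(0, 1): E3/C4 m6 -> D3/A3 P5 similar
  -> R4 @ bar 5 tick 0 v(0, 1): F3/E4 M7 untreated
  -> R2 @ bar 8 tick 0 v(0, 1): E3/C4 m6 -> F3/F4 P8 similar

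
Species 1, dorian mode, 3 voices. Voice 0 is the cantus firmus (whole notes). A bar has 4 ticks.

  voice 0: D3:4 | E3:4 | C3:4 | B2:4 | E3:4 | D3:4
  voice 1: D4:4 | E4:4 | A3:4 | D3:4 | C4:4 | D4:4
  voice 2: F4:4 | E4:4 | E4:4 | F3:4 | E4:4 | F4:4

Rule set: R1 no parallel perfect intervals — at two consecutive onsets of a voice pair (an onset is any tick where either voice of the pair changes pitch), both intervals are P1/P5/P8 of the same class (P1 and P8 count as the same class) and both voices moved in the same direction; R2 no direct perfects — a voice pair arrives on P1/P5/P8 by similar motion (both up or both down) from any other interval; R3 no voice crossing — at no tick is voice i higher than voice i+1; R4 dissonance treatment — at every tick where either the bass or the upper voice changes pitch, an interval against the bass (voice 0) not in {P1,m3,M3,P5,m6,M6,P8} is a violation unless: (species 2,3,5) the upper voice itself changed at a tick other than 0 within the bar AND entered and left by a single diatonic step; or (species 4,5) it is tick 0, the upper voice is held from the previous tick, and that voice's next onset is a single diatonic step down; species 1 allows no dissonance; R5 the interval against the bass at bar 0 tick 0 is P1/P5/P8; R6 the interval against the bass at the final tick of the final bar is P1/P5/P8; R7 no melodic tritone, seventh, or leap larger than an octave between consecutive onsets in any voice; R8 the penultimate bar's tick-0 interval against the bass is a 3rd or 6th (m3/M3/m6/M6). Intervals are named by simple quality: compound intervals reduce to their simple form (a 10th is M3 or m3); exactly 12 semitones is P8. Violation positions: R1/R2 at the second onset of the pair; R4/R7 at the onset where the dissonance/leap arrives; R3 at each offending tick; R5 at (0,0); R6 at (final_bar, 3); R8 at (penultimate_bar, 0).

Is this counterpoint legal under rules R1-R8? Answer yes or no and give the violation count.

No (9 violations)

bar 0: v0=D3 v1=D4 v2=F4 (m3)
bar 1: v0=E3 v1=E4 v2=E4 (P8)
bar 2: v0=C3 v1=A3 v2=E4 (M3)
bar 3: v0=B2 v1=D3 v2=F3 (TT)
bar 4: v0=E3 v1=C4 v2=E4 (P8)
bar 5: v0=D3 v1=D4 v2=F4 (m3)
  R5 @ bar0.0: opens on m3
  R1 @ bar1.0: D3/D4 P8 -> E3/E4 P8 similar
  R4 @ bar3.0: B2/F3 TT untreated
  R7 @ bar3.0: E4->F3 leap 11st
  R2 @ bar4.0: B2/F3 TT -> E3/E4 P8 similar
  R7 @ bar4.0: D3->C4 leap 10st
  R7 @ bar4.0: F3->E4 leap 11st
  R8 @ bar4.0: penult P8 not 3rd/6th
  R6 @ bar5.3: closes on m3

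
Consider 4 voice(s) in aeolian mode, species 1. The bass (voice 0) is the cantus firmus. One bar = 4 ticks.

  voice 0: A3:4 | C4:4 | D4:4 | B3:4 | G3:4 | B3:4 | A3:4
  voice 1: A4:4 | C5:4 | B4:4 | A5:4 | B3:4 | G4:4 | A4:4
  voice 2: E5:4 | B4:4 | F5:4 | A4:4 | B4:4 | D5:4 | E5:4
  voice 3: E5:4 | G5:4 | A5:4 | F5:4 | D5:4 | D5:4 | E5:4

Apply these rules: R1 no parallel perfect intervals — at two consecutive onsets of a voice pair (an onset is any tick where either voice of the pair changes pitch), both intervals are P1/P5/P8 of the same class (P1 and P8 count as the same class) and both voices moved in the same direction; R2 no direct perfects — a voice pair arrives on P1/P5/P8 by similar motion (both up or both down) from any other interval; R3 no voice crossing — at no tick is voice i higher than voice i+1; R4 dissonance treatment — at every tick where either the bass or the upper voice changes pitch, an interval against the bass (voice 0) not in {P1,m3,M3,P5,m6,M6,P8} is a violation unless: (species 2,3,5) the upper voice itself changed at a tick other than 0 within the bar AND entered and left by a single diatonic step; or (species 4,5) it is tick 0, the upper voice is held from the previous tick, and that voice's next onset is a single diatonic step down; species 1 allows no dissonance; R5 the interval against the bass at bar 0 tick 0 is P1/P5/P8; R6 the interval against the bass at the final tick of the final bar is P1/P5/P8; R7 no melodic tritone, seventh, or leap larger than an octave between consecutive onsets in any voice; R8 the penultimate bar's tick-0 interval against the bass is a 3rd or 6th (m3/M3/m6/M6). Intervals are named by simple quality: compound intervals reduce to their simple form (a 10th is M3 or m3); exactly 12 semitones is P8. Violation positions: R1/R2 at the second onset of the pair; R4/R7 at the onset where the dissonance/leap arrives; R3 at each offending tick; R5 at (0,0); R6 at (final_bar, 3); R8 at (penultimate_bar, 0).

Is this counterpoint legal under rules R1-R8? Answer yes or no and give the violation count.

No (24 violations)

bar 0: v0=A3 v1=A4 v2=E5 v3=E5 (P5)
bar 1: v0=C4 v1=C5 v2=B4 v3=G5 (P5)
bar 2: v0=D4 v1=B4 v2=F5 v3=A5 (P5)
bar 3: v0=B3 v1=A5 v2=A4 v3=F5 (TT)
bar 4: v0=G3 v1=B3 v2=B4 v3=D5 (P5)
bar 5: v0=B3 v1=G4 v2=D5 v3=D5 (m3)
bar 6: v0=A3 v1=A4 v2=E5 v3=E5 (P5)
  R1 @ bar1.0: A3/A4 P8 -> C4/C5 P8 similar
  R1 @ bar1.0: A3/E5 P5 -> C4/G5 P5 similar
  R1 @ bar1.0: A4/E5 P5 -> C5/G5 P5 similar
  R3 @ bar1.0: C5 above B4
  R4 @ bar1.0: C4/B4 M7 untreated
  R3 @ bar1.1: C5 above B4
  R3 @ bar1.2: C5 above B4
  R3 @ bar1.3: C5 above B4
  R1 @ bar2.0: C4/G5 P5 -> D4/A5 P5 similar
  R7 @ bar2.0: B4->F5 leap 6st
  R3 @ bar3.0: A5 above A4
  R4 @ bar3.0: B3/A5 m7 untreated
  R4 @ bar3.0: B3/A4 m7 untreated
  R4 @ bar3.0: B3/F5 TT untreated
  R7 @ bar3.0: B4->A5 leap 10st
  R3 @ bar3.1: A5 above A4
  R3 @ bar3.2: A5 above A4
  R3 @ bar3.3: A5 above A4
  R2 @ bar4.0: B3/F5 TT -> G3/D5 P5 similar
  R7 @ bar4.0: A5->B3 leap 22st
  R2 @ bar5.0: B3/B4 P8 -> G4/D5 P5 similar
  R1 @ bar6.0: G4/D5 P5 -> A4/E5 P5 similar
  R1 @ bar6.0: G4/D5 P5 -> A4/E5 P5 similar
  R1 @ bar6.0: D5/D5 P1 -> E5/E5 P1 similar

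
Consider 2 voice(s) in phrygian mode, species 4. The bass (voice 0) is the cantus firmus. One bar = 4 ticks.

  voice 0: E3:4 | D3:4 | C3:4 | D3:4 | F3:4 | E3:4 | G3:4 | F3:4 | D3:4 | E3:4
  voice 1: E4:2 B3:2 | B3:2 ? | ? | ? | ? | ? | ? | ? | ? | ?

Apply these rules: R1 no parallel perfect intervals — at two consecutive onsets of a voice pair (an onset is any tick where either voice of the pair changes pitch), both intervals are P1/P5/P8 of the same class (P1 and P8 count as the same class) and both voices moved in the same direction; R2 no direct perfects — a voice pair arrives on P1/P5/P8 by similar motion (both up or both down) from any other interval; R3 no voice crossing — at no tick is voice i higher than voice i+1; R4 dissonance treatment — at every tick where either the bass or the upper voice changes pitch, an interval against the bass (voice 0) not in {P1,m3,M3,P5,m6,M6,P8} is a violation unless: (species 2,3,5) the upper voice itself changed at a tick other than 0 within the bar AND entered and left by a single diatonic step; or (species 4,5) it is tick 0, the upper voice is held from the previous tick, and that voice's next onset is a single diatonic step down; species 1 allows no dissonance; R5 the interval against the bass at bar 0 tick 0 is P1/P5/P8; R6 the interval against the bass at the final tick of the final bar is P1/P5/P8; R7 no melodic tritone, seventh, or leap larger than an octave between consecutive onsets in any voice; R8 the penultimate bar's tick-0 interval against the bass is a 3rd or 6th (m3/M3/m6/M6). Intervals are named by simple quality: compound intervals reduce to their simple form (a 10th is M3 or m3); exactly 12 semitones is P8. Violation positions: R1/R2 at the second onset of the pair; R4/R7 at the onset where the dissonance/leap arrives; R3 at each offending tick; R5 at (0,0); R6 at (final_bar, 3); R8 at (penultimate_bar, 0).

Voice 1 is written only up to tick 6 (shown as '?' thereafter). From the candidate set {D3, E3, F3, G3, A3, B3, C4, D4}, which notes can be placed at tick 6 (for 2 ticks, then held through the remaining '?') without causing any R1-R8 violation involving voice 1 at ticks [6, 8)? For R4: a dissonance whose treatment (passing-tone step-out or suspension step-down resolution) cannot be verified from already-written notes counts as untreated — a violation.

{A3, B3, D3, D4}

D3: legal
E3: violates R4
F3: violates R7
G3: violates R4
A3: legal
B3: legal
C4: violates R4
D4: legal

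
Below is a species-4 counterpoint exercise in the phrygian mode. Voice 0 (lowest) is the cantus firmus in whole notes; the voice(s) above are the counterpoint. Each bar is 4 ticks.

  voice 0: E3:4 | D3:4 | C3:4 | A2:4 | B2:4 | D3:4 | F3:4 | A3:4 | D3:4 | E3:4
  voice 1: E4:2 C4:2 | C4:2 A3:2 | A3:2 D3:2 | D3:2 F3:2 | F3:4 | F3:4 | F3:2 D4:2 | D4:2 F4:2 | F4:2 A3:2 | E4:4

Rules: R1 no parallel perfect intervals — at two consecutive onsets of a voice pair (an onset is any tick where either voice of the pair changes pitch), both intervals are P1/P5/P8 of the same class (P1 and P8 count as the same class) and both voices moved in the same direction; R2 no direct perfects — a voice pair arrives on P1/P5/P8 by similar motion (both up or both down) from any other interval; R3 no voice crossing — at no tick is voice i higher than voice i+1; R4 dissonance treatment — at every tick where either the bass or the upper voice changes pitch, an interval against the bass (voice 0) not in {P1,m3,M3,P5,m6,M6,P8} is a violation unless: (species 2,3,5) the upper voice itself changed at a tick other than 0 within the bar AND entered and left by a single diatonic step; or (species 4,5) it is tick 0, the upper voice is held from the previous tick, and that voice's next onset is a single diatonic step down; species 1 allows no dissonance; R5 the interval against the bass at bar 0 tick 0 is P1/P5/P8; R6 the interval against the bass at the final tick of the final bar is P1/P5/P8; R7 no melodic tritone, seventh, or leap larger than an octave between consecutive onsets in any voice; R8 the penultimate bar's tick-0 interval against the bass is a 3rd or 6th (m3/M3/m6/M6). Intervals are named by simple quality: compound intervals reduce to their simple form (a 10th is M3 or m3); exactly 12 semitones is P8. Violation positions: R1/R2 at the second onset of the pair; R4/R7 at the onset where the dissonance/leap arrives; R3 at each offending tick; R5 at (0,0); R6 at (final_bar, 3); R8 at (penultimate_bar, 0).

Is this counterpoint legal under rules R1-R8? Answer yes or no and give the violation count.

bar 0: v0=E3 v1=E4 (P8)
bar 1: v0=D3 v1=C4 (m7)
bar 2: v0=C3 v1=A3 (M6)
bar 3: v0=A2 v1=D3 (P4)
bar 4: v0=B2 v1=F3 (TT)
bar 5: v0=D3 v1=F3 (m3)
bar 6: v0=F3 v1=F3 (P1)
bar 7: v0=A3 v1=D4 (P4)
bar 8: v0=D3 v1=F4 (m3)
bar 9: v0=E3 v1=E4 (P8)
  R4 @ bar1.0: D3/C4 m7 untreated
  R4 @ bar2.2: C3/D3 M2 untreated
  R4 @ bar3.0: A2/D3 P4 untreated
  R4 @ bar4.0: B2/F3 TT untreated
  R4 @ bar7.0: A3/D4 P4 untreated
  R2 @ bar9.0: D3/A3 P5 -> E3/E4 P8 similar

No (6 violations)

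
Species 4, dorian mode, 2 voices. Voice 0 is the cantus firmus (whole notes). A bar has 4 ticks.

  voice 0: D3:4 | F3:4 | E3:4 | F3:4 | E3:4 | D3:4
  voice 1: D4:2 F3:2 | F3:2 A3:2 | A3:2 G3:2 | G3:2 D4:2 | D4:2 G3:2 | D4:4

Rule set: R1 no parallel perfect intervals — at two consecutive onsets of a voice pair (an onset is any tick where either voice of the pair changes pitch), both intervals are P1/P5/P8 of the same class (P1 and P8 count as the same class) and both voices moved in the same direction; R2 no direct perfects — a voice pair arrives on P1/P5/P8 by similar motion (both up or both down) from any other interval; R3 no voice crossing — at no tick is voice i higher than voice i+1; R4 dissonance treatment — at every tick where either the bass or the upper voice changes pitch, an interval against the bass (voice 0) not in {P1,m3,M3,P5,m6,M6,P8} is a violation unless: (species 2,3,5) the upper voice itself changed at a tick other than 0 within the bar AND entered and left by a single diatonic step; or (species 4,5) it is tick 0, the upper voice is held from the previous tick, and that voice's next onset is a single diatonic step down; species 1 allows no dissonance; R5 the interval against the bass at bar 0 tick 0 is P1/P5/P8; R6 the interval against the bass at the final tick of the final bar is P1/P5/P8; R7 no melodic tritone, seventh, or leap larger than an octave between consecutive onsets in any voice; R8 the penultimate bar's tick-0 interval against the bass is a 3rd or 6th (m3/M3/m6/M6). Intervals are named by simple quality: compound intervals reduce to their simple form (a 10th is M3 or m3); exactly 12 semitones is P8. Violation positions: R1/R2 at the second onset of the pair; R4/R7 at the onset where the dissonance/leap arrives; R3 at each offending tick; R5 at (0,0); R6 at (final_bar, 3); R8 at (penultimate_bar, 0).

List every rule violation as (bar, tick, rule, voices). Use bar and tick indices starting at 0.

bar 0: v0=D3 v1=D4 downbeat P8
bar 1: v0=F3 v1=F3 downbeat P1
bar 2: v0=E3 v1=A3 downbeat P4
bar 3: v0=F3 v1=G3 downbeat M2
bar 4: v0=E3 v1=D4 downbeat m7
bar 5: v0=D3 v1=D4 downbeat P8
  -> R4 @ bar 3 tick 0 v(0, 1): F3/G3 M2 untreated
  -> R4 @ bar 4 tick 0 v(0, 1): E3/D4 m7 untreated
  -> R8 @ bar 4 tick 0 v(0, 1): penult m7 not 3rd/6th

(3, 0, R4, (0, 1))
(4, 0, R4, (0, 1))
(4, 0, R8, (0, 1))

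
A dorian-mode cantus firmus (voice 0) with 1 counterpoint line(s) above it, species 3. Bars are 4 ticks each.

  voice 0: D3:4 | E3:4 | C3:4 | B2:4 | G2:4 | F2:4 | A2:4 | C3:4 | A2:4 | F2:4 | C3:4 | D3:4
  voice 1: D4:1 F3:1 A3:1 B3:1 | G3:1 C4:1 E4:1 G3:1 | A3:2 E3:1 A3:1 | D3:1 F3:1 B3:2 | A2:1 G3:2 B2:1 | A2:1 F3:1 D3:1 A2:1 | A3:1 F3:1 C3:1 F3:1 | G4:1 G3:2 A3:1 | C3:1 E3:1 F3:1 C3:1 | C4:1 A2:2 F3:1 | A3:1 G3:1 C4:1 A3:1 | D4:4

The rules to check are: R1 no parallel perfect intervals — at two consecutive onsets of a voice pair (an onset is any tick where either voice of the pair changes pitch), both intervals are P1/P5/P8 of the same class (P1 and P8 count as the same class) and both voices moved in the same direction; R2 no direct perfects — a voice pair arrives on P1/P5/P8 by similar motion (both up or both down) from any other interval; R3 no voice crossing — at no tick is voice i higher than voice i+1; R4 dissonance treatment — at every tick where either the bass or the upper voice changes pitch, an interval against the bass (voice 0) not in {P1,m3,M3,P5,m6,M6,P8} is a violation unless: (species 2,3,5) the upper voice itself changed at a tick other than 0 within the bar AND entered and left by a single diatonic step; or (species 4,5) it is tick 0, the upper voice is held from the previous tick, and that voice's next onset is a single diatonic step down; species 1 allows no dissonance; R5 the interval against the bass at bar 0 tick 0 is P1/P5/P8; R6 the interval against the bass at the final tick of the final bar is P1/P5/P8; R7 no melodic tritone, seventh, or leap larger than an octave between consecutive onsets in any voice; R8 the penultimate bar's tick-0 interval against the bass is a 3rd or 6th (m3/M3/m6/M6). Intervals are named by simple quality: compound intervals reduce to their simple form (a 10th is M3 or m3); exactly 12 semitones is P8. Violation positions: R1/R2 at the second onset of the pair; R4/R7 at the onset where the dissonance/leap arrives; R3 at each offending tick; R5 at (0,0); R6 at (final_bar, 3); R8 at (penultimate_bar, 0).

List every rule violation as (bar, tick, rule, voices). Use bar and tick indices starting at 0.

bar 0: v0=D3 v1=D4 downbeat P8
bar 1: v0=E3 v1=G3 downbeat m3
bar 2: v0=C3 v1=A3 downbeat M6
bar 3: v0=B2 v1=D3 downbeat m3
bar 4: v0=G2 v1=A2 downbeat M2
bar 5: v0=F2 v1=A2 downbeat M3
bar 6: v0=A2 v1=A3 downbeat P8
bar 7: v0=C3 v1=G4 downbeat P5
bar 8: v0=A2 v1=C3 downbeat m3
bar 9: v0=F2 v1=C4 downbeat P5
bar 10: v0=C3 v1=A3 downbeat M6
bar 11: v0=D3 v1=D4 downbeat P8
  -> R4 @ bar 3 tick 1 v(0, 1): B2/F3 TT untreated
  -> R7 @ bar 3 tick 2 v(1,): F3->B3 leap 6st
  -> R4 @ bar 4 tick 0 v(0, 1): G2/A2 M2 untreated
  -> R7 @ bar 4 tick 0 v(1,): B3->A2 leap 14st
  -> R7 @ bar 4 tick 1 v(1,): A2->G3 leap 10st
  -> R2 @ bar 6 tick 0 v(0, 1): F2/A2 M3 -> A2/A3 P8 similar
  -> R2 @ bar 7 tick 0 v(0, 1): A2/F3 m6 -> C3/G4 P5 similar
  -> R7 @ bar 7 tick 0 v(1,): F3->G4 leap 14st
  -> R7 @ bar 9 tick 1 v(1,): C4->A2 leap 15st
  -> R2 @ bar 11 tick 0 v(0, 1): C3/A3 M6 -> D3/D4 P8 similar

(3, 1, R4, (0, 1))
(3, 2, R7, (1,))
(4, 0, R4, (0, 1))
(4, 0, R7, (1,))
(4, 1, R7, (1,))
(6, 0, R2, (0, 1))
(7, 0, R2, (0, 1))
(7, 0, R7, (1,))
(9, 1, R7, (1,))
(11, 0, R2, (0, 1))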